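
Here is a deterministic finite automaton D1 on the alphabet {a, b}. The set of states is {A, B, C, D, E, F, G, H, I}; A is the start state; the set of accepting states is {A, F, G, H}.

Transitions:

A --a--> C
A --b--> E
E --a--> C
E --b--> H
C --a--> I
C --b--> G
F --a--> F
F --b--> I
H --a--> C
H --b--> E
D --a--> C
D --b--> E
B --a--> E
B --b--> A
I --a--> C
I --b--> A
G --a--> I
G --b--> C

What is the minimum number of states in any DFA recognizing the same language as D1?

Reachable states from the start: {A,C,E,G,H,I}. Unreachable: {B,D,F} — drop them.
P0 = {A,G,H} | {C,E,I}.
No further refinement is possible. Final partition (2 blocks): {A,G,H} | {C,E,I}.

2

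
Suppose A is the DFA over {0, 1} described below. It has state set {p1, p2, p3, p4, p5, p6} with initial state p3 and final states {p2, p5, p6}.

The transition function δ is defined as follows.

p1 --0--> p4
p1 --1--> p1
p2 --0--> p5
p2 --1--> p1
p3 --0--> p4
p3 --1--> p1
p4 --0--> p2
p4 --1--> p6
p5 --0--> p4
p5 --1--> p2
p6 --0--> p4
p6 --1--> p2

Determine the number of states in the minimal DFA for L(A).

Every state is reachable, so we keep all 6.
P0 = {p2,p5,p6} | {p1,p3,p4}.
Split {p2,p5,p6} by δ(·,0) → {p5,p6} and {p2}.
Refine {p1,p3,p4} on symbol 0: members go to different blocks, giving {p1,p3} and {p4}.
No further refinement is possible. Final partition (4 blocks): {p5,p6} | {p1,p3} | {p2} | {p4}.

4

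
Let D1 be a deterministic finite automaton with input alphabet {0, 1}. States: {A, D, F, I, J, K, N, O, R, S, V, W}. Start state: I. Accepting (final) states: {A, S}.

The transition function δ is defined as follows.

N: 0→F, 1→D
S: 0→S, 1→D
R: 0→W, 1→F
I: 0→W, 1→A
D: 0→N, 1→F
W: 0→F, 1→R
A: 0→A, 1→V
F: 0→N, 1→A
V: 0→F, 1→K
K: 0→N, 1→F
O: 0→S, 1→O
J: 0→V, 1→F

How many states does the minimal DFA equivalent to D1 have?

Reachable states from the start: {A,D,F,I,K,N,R,V,W}. Unreachable: {J,O,S} — drop them.
P0 = {A} | {D,F,I,K,N,R,V,W}.
On input 1, block {D,F,I,K,N,R,V,W} splits into {D,K,N,R,V,W} and {F,I}.
Split {D,K,N,R,V,W} by δ(·,0) → {N,V,W} and {D,K,R}.
The partition is now stable with 4 blocks: {A} | {N,V,W} | {F,I} | {D,K,R}.

4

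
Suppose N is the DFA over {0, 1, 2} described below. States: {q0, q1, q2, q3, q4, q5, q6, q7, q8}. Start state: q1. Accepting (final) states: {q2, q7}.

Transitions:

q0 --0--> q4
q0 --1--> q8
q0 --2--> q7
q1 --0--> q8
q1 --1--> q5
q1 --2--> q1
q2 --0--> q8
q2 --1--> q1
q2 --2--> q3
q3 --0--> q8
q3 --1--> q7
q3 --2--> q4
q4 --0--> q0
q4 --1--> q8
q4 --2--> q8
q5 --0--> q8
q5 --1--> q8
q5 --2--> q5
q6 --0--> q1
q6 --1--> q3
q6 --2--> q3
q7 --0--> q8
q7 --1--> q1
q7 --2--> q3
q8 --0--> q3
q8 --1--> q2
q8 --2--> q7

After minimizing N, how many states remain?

7

Reachable states from the start: {q0,q1,q2,q3,q4,q5,q7,q8}. Unreachable: {q6} — drop them.
Start with accepting vs non-accepting: {q2,q7} | {q0,q1,q3,q4,q5,q8}.
Refine {q0,q1,q3,q4,q5,q8} on symbol 1: members go to different blocks, giving {q0,q1,q4,q5} and {q3,q8}.
On input 0, block {q0,q1,q4,q5} splits into {q0,q4} and {q1,q5}.
On input 2, block {q0,q4} splits into {q0} and {q4}.
On input 2, block {q3,q8} splits into {q3} and {q8}.
Refine {q1,q5} on symbol 1: members go to different blocks, giving {q1} and {q5}.
Stable partition: {q2,q7} | {q0} | {q3} | {q1} | {q4} | {q8} | {q5} — 7 equivalence classes.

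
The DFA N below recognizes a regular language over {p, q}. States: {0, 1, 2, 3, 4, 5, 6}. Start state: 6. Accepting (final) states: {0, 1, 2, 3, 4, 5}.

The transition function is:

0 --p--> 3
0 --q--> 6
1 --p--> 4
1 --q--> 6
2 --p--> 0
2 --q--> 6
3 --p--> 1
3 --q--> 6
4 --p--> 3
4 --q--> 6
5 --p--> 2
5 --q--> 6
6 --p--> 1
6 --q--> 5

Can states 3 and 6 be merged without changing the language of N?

All states are reachable from the start state.
P0 = {0,1,2,3,4,5} | {6}.
No further refinement is possible. Final partition (2 blocks): {0,1,2,3,4,5} | {6}.
3 and 6 end up in different blocks, so they are distinguishable. For instance, the string 'ε' is accepted from only 3.

No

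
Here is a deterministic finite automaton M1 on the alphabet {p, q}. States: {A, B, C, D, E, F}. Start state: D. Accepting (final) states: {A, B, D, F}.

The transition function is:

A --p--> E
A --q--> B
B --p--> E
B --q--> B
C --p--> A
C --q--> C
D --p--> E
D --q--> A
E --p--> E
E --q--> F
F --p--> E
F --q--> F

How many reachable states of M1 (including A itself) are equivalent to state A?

4

Reachable states from the start: {A,B,D,E,F}. Unreachable: {C} — drop them.
Start with accepting vs non-accepting: {A,B,D,F} | {E}.
The partition is now stable with 2 blocks: {A,B,D,F} | {E}.
The equivalence class containing A is {A,B,D,F}, of size 4.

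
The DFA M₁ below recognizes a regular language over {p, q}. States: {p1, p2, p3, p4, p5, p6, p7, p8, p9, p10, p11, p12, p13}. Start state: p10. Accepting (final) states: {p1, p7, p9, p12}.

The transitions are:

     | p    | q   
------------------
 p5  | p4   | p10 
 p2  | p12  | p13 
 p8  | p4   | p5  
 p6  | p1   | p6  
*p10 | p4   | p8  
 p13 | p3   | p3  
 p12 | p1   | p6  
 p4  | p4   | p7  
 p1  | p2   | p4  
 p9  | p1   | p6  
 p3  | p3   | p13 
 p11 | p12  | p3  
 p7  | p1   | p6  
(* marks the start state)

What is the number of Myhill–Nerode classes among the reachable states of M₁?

7

Reachable states from the start: {p1,p2,p3,p4,p5,p6,p7,p8,p10,p12,p13}. Unreachable: {p9,p11} — drop them.
Start with accepting vs non-accepting: {p1,p7,p12} | {p2,p3,p4,p5,p6,p8,p10,p13}.
Split {p1,p7,p12} by δ(·,p) → {p7,p12} and {p1}.
Refine {p2,p3,p4,p5,p6,p8,p10,p13} on symbol p: members go to different blocks, giving {p3,p4,p5,p8,p10,p13} and {p2} and {p6}.
Refine {p3,p4,p5,p8,p10,p13} on symbol q: members go to different blocks, giving {p3,p5,p8,p10,p13} and {p4}.
Split {p3,p5,p8,p10,p13} by δ(·,p) → {p5,p8,p10} and {p3,p13}.
The partition is now stable with 7 blocks: {p7,p12} | {p5,p8,p10} | {p1} | {p2} | {p6} | {p4} | {p3,p13}.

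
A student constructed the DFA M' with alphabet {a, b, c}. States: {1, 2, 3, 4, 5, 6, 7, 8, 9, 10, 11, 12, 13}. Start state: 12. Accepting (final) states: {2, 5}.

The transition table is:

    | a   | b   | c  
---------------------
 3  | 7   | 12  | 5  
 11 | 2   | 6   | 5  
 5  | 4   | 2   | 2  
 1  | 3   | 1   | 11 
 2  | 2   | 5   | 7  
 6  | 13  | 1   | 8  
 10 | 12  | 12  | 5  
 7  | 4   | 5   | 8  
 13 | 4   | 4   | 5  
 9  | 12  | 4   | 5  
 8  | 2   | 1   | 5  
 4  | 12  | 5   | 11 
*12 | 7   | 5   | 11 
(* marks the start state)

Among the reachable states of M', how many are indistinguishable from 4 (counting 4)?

States {9,10} cannot be reached from the start state, so discard them.
P0 = {2,5} | {1,3,4,6,7,8,11,12,13}.
Refine {2,5} on symbol a: members go to different blocks, giving {2} and {5}.
Split {1,3,4,6,7,8,11,12,13} by δ(·,a) → {1,3,4,6,7,12,13} and {8,11}.
On input b, block {1,3,4,6,7,12,13} splits into {1,3,6,13} and {4,7,12}.
Split {1,3,6,13} by δ(·,a) → {1,6} and {3,13}.
Stable partition: {2} | {1,6} | {5} | {8,11} | {4,7,12} | {3,13} — 6 equivalence classes.
State 4 belongs to the block {4,7,12}, which has 3 states.

3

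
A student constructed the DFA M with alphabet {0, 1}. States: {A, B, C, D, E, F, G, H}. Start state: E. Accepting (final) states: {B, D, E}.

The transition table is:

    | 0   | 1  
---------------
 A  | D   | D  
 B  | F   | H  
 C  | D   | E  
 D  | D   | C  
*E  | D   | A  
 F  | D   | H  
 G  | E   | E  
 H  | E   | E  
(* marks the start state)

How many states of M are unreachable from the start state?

4

No path from E leads to B, F, G, H; the other 4 states are all reachable.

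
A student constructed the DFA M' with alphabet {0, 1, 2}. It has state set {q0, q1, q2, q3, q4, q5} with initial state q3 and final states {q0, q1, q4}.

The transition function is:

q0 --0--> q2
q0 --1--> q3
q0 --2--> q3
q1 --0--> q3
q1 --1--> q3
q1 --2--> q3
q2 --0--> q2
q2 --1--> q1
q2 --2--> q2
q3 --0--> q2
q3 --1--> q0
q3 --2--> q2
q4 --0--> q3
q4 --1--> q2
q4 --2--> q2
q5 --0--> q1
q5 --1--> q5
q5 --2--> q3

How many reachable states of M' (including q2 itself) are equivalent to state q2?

2

States {q4,q5} cannot be reached from the start state, so discard them.
Start with accepting vs non-accepting: {q0,q1} | {q2,q3}.
No further refinement is possible. Final partition (2 blocks): {q0,q1} | {q2,q3}.
The equivalence class containing q2 is {q2,q3}, of size 2.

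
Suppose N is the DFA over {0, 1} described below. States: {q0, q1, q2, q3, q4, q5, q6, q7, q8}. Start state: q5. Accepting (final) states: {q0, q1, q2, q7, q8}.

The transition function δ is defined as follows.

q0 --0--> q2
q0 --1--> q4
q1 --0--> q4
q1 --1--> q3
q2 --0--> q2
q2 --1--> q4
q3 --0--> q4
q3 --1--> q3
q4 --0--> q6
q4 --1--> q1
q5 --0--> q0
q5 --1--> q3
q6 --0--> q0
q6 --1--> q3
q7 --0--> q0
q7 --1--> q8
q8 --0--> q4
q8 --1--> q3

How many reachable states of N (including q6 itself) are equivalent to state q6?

2

Reachable states from the start: {q0,q1,q2,q3,q4,q5,q6}. Unreachable: {q7,q8} — drop them.
Initial partition by acceptance: {q0,q1,q2} | {q3,q4,q5,q6}.
On input 0, block {q0,q1,q2} splits into {q0,q2} and {q1}.
On input 0, block {q3,q4,q5,q6} splits into {q3,q4} and {q5,q6}.
On input 0, block {q3,q4} splits into {q3} and {q4}.
Stable partition: {q0,q2} | {q3} | {q1} | {q5,q6} | {q4} — 5 equivalence classes.
The equivalence class containing q6 is {q5,q6}, of size 2.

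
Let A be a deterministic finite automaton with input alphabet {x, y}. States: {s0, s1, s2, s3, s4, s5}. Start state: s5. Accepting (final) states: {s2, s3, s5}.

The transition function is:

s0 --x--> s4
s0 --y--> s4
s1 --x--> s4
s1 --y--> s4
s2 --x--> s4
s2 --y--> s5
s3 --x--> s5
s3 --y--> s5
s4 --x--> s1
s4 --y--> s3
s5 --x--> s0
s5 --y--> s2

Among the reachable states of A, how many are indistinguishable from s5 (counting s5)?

Every state is reachable, so we keep all 6.
Initial partition by acceptance: {s2,s3,s5} | {s0,s1,s4}.
On input x, block {s2,s3,s5} splits into {s2,s5} and {s3}.
Split {s0,s1,s4} by δ(·,y) → {s0,s1} and {s4}.
Split {s2,s5} by δ(·,x) → {s2} and {s5}.
Stable partition: {s2} | {s0,s1} | {s3} | {s4} | {s5} — 5 equivalence classes.
The equivalence class containing s5 is {s5}, of size 1.

1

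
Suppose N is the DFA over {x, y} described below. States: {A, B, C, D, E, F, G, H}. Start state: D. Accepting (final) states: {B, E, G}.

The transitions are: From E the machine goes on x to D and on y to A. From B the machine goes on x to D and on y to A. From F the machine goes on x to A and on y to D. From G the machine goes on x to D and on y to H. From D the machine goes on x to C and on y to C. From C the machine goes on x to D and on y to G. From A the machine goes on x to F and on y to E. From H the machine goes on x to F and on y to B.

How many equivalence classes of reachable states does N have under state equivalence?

5

All states are reachable from the start state.
Start with accepting vs non-accepting: {B,E,G} | {A,C,D,F,H}.
Refine {A,C,D,F,H} on symbol y: members go to different blocks, giving {A,C,H} and {D,F}.
On input y, block {D,F} splits into {D} and {F}.
On input x, block {A,C,H} splits into {A,H} and {C}.
Stable partition: {B,E,G} | {A,H} | {D} | {F} | {C} — 5 equivalence classes.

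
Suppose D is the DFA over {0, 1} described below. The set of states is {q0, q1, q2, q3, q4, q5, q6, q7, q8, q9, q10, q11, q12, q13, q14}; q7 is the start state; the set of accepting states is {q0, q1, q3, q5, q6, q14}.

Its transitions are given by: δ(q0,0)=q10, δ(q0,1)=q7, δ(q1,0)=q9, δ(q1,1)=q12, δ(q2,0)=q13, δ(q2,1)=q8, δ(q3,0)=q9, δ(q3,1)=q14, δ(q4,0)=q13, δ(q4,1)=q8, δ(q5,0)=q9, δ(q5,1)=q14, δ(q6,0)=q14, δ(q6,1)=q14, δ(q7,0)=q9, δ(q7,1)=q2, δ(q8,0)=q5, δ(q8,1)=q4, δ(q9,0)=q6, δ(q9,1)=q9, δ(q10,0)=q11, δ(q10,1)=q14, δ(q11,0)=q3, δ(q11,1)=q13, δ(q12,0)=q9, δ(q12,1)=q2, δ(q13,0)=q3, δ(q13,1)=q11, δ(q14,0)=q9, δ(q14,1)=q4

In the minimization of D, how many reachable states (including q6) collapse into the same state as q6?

1

First remove the unreachable states {q0,q1,q10,q12}; 11 states remain.
P0 = {q3,q5,q6,q14} | {q2,q4,q7,q8,q9,q11,q13}.
Split {q3,q5,q6,q14} by δ(·,0) → {q3,q5,q14} and {q6}.
Refine {q3,q5,q14} on symbol 1: members go to different blocks, giving {q3,q5} and {q14}.
Split {q2,q4,q7,q8,q9,q11,q13} by δ(·,0) → {q2,q4,q7} and {q8,q11,q13} and {q9}.
Refine {q2,q4,q7} on symbol 0: members go to different blocks, giving {q2,q4} and {q7}.
On input 1, block {q8,q11,q13} splits into {q11,q13} and {q8}.
No further refinement is possible. Final partition (8 blocks): {q3,q5} | {q2,q4} | {q6} | {q14} | {q11,q13} | {q9} | {q7} | {q8}.
The equivalence class containing q6 is {q6}, of size 1.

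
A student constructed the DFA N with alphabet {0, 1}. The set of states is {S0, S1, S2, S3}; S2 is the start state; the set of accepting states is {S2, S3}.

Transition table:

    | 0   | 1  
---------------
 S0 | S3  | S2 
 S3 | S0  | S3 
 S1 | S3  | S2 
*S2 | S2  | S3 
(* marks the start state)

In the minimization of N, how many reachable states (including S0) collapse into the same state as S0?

States {S1} cannot be reached from the start state, so discard them.
P0 = {S2,S3} | {S0}.
On input 0, block {S2,S3} splits into {S2} and {S3}.
No further refinement is possible. Final partition (3 blocks): {S2} | {S0} | {S3}.
The equivalence class containing S0 is {S0}, of size 1.

1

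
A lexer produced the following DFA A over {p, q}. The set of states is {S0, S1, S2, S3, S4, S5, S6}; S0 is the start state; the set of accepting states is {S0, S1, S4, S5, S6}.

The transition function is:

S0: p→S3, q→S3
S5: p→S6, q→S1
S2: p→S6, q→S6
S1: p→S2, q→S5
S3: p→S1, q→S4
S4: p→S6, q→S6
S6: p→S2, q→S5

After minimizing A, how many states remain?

5

Every state is reachable, so we keep all 7.
Initial partition by acceptance: {S0,S1,S4,S5,S6} | {S2,S3}.
Refine {S0,S1,S4,S5,S6} on symbol p: members go to different blocks, giving {S0,S1,S6} and {S4,S5}.
Refine {S0,S1,S6} on symbol q: members go to different blocks, giving {S1,S6} and {S0}.
Split {S2,S3} by δ(·,q) → {S2} and {S3}.
The partition is now stable with 5 blocks: {S1,S6} | {S2} | {S4,S5} | {S0} | {S3}.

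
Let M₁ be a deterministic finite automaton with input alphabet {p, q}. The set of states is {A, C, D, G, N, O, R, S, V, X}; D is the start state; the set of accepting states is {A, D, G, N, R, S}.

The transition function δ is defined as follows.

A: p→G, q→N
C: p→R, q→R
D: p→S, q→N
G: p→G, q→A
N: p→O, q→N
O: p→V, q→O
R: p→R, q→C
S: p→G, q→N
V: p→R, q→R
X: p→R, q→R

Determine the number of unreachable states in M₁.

1

BFS from D reaches {A, C, D, G, N, O, R, S, V}; the 1 state(s) X are never visited.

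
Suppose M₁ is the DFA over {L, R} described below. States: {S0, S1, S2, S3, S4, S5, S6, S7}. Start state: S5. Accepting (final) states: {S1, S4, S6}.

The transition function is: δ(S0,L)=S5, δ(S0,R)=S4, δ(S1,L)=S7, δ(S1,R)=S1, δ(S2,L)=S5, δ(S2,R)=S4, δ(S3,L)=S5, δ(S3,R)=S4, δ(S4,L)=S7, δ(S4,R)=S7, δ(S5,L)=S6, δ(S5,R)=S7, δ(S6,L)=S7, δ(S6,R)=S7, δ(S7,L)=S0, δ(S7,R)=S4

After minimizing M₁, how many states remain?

4

States {S1,S2,S3} cannot be reached from the start state, so discard them.
P0 = {S4,S6} | {S0,S5,S7}.
On input L, block {S0,S5,S7} splits into {S0,S7} and {S5}.
Split {S0,S7} by δ(·,L) → {S0} and {S7}.
The partition is now stable with 4 blocks: {S4,S6} | {S0} | {S5} | {S7}.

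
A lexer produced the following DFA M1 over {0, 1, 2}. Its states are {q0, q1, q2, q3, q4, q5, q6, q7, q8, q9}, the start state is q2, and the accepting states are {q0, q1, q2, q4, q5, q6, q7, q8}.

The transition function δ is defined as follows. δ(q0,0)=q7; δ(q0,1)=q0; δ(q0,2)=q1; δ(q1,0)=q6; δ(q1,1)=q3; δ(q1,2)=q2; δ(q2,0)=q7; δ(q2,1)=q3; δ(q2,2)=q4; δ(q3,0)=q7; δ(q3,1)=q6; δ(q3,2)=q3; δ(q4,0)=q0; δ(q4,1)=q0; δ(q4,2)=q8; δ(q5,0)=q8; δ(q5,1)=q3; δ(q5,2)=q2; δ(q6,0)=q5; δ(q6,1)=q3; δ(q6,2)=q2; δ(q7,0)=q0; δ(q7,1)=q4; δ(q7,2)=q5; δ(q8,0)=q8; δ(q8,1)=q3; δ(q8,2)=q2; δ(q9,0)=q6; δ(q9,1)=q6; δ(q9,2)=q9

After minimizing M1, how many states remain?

4

Reachable states from the start: {q0,q1,q2,q3,q4,q5,q6,q7,q8}. Unreachable: {q9} — drop them.
Start with accepting vs non-accepting: {q0,q1,q2,q4,q5,q6,q7,q8} | {q3}.
Refine {q0,q1,q2,q4,q5,q6,q7,q8} on symbol 1: members go to different blocks, giving {q1,q2,q5,q6,q8} and {q0,q4,q7}.
Refine {q1,q2,q5,q6,q8} on symbol 0: members go to different blocks, giving {q1,q5,q6,q8} and {q2}.
The partition is now stable with 4 blocks: {q1,q5,q6,q8} | {q3} | {q0,q4,q7} | {q2}.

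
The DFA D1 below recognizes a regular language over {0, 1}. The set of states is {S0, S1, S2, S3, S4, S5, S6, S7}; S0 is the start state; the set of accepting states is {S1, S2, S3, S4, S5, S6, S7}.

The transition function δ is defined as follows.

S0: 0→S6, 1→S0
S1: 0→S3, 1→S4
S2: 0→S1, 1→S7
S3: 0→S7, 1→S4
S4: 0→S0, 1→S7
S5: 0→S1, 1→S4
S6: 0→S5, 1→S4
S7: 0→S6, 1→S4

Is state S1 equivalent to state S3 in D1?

Reachable states from the start: {S0,S1,S3,S4,S5,S6,S7}. Unreachable: {S2} — drop them.
Start with accepting vs non-accepting: {S1,S3,S4,S5,S6,S7} | {S0}.
On input 0, block {S1,S3,S4,S5,S6,S7} splits into {S1,S3,S5,S6,S7} and {S4}.
No further refinement is possible. Final partition (3 blocks): {S1,S3,S5,S6,S7} | {S0} | {S4}.
S1 and S3 lie in the same block of the stable partition, so they are equivalent — no string distinguishes them.

Yes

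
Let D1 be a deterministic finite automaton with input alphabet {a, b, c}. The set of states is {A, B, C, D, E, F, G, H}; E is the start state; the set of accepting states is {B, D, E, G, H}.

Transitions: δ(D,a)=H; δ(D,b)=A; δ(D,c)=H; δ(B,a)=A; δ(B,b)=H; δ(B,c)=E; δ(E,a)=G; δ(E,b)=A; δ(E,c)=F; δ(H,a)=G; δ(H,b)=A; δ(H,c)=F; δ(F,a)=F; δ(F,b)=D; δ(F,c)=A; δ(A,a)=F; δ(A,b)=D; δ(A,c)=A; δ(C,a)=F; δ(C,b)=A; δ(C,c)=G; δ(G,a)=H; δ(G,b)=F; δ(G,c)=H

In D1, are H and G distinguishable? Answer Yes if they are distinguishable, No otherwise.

Yes

States {B,C} cannot be reached from the start state, so discard them.
Start with accepting vs non-accepting: {D,E,G,H} | {A,F}.
On input c, block {D,E,G,H} splits into {D,G} and {E,H}.
The partition is now stable with 3 blocks: {D,G} | {A,F} | {E,H}.
H and G end up in different blocks, so they are distinguishable. For instance, the string 'c' is accepted from only G.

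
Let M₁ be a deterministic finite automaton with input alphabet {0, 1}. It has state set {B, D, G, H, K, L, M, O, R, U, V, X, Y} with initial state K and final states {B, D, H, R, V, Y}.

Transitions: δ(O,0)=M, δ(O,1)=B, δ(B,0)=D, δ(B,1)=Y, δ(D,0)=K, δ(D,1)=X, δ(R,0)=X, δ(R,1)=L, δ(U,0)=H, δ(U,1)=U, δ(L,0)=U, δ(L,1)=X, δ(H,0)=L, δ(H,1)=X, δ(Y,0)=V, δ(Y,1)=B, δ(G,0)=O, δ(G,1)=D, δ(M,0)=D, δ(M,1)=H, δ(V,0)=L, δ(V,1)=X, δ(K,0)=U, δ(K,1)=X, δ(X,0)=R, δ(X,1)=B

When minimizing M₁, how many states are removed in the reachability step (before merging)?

BFS from K reaches {B, D, H, K, L, R, U, V, X, Y}; the 3 state(s) G, M, O are never visited.

3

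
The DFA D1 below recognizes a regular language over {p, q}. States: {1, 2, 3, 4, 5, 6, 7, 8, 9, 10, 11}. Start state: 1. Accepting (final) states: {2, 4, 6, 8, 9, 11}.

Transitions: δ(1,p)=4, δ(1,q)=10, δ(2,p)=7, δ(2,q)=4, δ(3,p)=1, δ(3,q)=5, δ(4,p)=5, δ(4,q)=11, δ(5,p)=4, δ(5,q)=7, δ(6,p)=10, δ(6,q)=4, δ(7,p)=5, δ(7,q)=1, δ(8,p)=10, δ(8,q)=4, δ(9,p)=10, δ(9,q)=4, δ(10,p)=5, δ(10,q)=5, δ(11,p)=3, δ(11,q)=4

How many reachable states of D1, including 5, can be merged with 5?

2

First remove the unreachable states {2,6,8,9}; 7 states remain.
P0 = {4,11} | {1,3,5,7,10}.
Split {1,3,5,7,10} by δ(·,p) → {3,7,10} and {1,5}.
Split {4,11} by δ(·,p) → {4} and {11}.
The partition is now stable with 4 blocks: {4} | {3,7,10} | {1,5} | {11}.
State 5 belongs to the block {1,5}, which has 2 states.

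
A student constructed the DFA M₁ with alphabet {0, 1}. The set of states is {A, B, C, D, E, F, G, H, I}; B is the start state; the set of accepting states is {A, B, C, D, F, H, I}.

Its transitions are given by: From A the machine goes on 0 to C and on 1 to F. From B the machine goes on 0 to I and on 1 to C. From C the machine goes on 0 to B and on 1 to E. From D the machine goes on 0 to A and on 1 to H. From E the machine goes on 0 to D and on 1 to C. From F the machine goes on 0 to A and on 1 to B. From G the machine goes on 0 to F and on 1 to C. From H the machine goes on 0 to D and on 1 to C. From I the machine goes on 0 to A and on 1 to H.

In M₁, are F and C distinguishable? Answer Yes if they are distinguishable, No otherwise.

Reachable states from the start: {A,B,C,D,E,F,H,I}. Unreachable: {G} — drop them.
P0 = {A,B,C,D,F,H,I} | {E}.
On input 1, block {A,B,C,D,F,H,I} splits into {A,B,D,F,H,I} and {C}.
Refine {A,B,D,F,H,I} on symbol 0: members go to different blocks, giving {B,D,F,H,I} and {A}.
Refine {B,D,F,H,I} on symbol 0: members go to different blocks, giving {D,F,I} and {B,H}.
Stable partition: {D,F,I} | {E} | {C} | {A} | {B,H} — 5 equivalence classes.
F and C end up in different blocks, so they are distinguishable. For instance, the string '1' is accepted from only F.

Yes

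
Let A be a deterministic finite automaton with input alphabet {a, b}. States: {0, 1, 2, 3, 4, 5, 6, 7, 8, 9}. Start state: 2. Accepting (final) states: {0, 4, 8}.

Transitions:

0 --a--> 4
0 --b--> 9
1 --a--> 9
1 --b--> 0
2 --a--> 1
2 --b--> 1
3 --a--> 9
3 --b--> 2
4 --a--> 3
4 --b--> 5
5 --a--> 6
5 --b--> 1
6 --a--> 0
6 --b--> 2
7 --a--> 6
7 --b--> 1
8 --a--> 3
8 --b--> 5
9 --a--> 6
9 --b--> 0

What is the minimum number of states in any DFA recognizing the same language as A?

First remove the unreachable states {7,8}; 8 states remain.
P0 = {0,4} | {1,2,3,5,6,9}.
On input a, block {0,4} splits into {0} and {4}.
Split {1,2,3,5,6,9} by δ(·,a) → {1,2,3,5,9} and {6}.
Split {1,2,3,5,9} by δ(·,a) → {1,2,3} and {5,9}.
Refine {1,2,3} on symbol a: members go to different blocks, giving {1,3} and {2}.
Refine {1,3} on symbol b: members go to different blocks, giving {1} and {3}.
On input b, block {5,9} splits into {5} and {9}.
The partition is now stable with 8 blocks: {0} | {1} | {4} | {6} | {5} | {2} | {3} | {9}.

8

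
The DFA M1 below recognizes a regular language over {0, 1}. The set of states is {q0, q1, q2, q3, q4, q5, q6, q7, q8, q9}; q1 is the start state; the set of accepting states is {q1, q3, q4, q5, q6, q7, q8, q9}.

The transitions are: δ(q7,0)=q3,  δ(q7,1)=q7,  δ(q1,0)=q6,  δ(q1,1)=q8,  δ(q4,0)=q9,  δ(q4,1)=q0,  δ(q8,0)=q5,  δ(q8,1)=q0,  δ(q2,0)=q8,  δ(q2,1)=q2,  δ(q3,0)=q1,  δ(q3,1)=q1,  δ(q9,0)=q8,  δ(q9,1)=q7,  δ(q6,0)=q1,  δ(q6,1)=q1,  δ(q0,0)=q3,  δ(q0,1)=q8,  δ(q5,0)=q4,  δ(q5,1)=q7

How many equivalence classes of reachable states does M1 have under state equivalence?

Reachable states from the start: {q0,q1,q3,q4,q5,q6,q7,q8,q9}. Unreachable: {q2} — drop them.
P0 = {q1,q3,q4,q5,q6,q7,q8,q9} | {q0}.
On input 1, block {q1,q3,q4,q5,q6,q7,q8,q9} splits into {q1,q3,q5,q6,q7,q9} and {q4,q8}.
On input 0, block {q1,q3,q5,q6,q7,q9} splits into {q1,q3,q6,q7} and {q5,q9}.
On input 1, block {q1,q3,q6,q7} splits into {q3,q6,q7} and {q1}.
Split {q3,q6,q7} by δ(·,0) → {q3,q6} and {q7}.
The partition is now stable with 6 blocks: {q3,q6} | {q0} | {q4,q8} | {q5,q9} | {q1} | {q7}.

6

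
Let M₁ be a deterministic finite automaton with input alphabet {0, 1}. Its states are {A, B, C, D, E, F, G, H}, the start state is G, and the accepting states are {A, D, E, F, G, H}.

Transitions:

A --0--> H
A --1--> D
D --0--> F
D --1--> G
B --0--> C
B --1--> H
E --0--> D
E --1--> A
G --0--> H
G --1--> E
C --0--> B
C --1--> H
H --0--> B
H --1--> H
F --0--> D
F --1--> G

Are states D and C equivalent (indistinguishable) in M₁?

No

P0 = {A,D,E,F,G,H} | {B,C}.
On input 0, block {A,D,E,F,G,H} splits into {A,D,E,F,G} and {H}.
Split {A,D,E,F,G} by δ(·,0) → {D,E,F} and {A,G}.
Stable partition: {D,E,F} | {B,C} | {H} | {A,G} — 4 equivalence classes.
D and C end up in different blocks, so they are distinguishable. For instance, the string 'ε' is accepted from only D.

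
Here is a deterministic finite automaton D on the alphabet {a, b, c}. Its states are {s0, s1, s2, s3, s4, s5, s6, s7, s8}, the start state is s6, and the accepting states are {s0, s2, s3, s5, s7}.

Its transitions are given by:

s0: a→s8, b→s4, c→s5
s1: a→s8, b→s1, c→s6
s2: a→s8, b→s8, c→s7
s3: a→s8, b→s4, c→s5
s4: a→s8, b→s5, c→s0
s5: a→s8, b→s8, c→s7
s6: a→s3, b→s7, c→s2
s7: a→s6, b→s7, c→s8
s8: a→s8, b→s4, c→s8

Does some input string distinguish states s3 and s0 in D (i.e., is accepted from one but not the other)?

States {s1} cannot be reached from the start state, so discard them.
Start with accepting vs non-accepting: {s0,s2,s3,s5,s7} | {s4,s6,s8}.
Refine {s0,s2,s3,s5,s7} on symbol b: members go to different blocks, giving {s0,s2,s3,s5} and {s7}.
Split {s0,s2,s3,s5} by δ(·,c) → {s0,s3} and {s2,s5}.
Split {s4,s6,s8} by δ(·,a) → {s4,s8} and {s6}.
On input b, block {s4,s8} splits into {s4} and {s8}.
Stable partition: {s0,s3} | {s4} | {s7} | {s2,s5} | {s6} | {s8} — 6 equivalence classes.
s3 and s0 lie in the same block of the stable partition, so they are equivalent — no string distinguishes them.

No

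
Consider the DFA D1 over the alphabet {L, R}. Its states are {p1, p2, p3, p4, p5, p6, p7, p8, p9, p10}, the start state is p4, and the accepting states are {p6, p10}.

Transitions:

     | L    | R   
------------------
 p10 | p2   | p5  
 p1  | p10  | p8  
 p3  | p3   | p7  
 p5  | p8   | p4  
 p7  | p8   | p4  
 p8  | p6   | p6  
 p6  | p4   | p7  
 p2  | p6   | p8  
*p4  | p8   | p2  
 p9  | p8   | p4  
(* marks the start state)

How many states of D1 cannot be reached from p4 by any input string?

BFS from p4 reaches {p2, p4, p6, p7, p8}; the 5 state(s) p1, p3, p5, p9, p10 are never visited.

5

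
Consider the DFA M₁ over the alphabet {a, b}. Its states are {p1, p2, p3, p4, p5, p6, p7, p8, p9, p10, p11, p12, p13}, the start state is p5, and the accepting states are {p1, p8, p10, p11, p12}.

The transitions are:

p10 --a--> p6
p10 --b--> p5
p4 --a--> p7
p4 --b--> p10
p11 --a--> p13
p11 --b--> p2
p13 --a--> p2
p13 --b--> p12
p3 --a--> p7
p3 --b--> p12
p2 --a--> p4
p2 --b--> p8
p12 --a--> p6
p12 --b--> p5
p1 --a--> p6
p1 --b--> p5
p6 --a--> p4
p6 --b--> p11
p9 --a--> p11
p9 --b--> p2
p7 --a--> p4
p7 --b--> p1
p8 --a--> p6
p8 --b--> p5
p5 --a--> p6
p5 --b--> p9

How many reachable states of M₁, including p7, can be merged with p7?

4

First remove the unreachable states {p3}; 12 states remain.
P0 = {p1,p8,p10,p11,p12} | {p2,p4,p5,p6,p7,p9,p13}.
Refine {p2,p4,p5,p6,p7,p9,p13} on symbol a: members go to different blocks, giving {p2,p4,p5,p6,p7,p13} and {p9}.
On input b, block {p2,p4,p5,p6,p7,p13} splits into {p2,p4,p6,p7,p13} and {p5}.
Split {p1,p8,p10,p11,p12} by δ(·,b) → {p1,p8,p10,p12} and {p11}.
On input b, block {p2,p4,p6,p7,p13} splits into {p2,p4,p7,p13} and {p6}.
Stable partition: {p1,p8,p10,p12} | {p2,p4,p7,p13} | {p9} | {p5} | {p11} | {p6} — 6 equivalence classes.
The equivalence class containing p7 is {p2,p4,p7,p13}, of size 4.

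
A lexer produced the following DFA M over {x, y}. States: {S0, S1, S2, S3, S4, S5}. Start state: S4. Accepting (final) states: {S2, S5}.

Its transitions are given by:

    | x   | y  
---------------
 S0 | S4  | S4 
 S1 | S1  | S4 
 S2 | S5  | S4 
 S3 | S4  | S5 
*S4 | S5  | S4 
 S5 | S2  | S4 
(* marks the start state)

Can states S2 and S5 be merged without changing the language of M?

Yes

Reachable states from the start: {S2,S4,S5}. Unreachable: {S0,S1,S3} — drop them.
P0 = {S2,S5} | {S4}.
Stable partition: {S2,S5} | {S4} — 2 equivalence classes.
S2 and S5 lie in the same block of the stable partition, so they are equivalent — no string distinguishes them.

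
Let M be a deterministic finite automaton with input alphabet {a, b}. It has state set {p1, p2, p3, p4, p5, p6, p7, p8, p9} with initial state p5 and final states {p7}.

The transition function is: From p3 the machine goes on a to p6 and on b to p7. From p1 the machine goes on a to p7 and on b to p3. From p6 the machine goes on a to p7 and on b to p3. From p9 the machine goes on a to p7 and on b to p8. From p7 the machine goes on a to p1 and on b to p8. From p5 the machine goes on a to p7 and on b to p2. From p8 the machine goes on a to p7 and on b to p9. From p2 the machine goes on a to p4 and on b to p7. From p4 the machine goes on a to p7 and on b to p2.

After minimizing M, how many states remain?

4

P0 = {p7} | {p1,p2,p3,p4,p5,p6,p8,p9}.
Split {p1,p2,p3,p4,p5,p6,p8,p9} by δ(·,a) → {p1,p4,p5,p6,p8,p9} and {p2,p3}.
Refine {p1,p4,p5,p6,p8,p9} on symbol b: members go to different blocks, giving {p1,p4,p5,p6} and {p8,p9}.
The partition is now stable with 4 blocks: {p7} | {p1,p4,p5,p6} | {p2,p3} | {p8,p9}.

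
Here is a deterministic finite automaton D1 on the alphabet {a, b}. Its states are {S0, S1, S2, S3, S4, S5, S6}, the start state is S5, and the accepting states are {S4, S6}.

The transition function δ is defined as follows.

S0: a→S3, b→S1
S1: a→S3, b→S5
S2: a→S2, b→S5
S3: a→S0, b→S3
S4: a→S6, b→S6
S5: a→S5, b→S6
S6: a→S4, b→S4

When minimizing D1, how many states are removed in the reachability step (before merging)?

Starting at S5 and following transitions, the reachable set is {S4, S5, S6}. That leaves S0, S1, S2, S3 unreachable — 4 in total.

4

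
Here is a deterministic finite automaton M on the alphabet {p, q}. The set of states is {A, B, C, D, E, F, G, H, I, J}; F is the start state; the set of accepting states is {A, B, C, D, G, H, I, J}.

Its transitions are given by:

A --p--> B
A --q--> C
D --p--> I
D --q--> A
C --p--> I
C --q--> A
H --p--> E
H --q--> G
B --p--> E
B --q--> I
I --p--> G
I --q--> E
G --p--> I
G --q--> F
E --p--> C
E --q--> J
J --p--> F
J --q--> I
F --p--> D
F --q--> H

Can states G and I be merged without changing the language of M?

Start with accepting vs non-accepting: {A,B,C,D,G,H,I,J} | {E,F}.
Split {A,B,C,D,G,H,I,J} by δ(·,p) → {A,C,D,G,I} and {B,H,J}.
Split {A,C,D,G,I} by δ(·,p) → {C,D,G,I} and {A}.
On input q, block {C,D,G,I} splits into {C,D} and {G,I}.
Stable partition: {C,D} | {E,F} | {B,H,J} | {A} | {G,I} — 5 equivalence classes.
G and I lie in the same block of the stable partition, so they are equivalent — no string distinguishes them.

Yes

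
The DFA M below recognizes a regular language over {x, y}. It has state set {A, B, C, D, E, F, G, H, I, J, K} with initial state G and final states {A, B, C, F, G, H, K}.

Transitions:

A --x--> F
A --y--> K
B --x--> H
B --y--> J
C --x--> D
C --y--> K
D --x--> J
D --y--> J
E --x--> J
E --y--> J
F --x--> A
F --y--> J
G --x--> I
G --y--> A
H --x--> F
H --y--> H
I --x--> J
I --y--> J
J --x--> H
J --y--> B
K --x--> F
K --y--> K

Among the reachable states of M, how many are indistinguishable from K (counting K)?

3

Reachable states from the start: {A,B,F,G,H,I,J,K}. Unreachable: {C,D,E} — drop them.
Start with accepting vs non-accepting: {A,B,F,G,H,K} | {I,J}.
Refine {A,B,F,G,H,K} on symbol x: members go to different blocks, giving {A,B,F,H,K} and {G}.
On input y, block {A,B,F,H,K} splits into {A,H,K} and {B,F}.
Refine {I,J} on symbol x: members go to different blocks, giving {I} and {J}.
The partition is now stable with 5 blocks: {A,H,K} | {I} | {G} | {B,F} | {J}.
State K belongs to the block {A,H,K}, which has 3 states.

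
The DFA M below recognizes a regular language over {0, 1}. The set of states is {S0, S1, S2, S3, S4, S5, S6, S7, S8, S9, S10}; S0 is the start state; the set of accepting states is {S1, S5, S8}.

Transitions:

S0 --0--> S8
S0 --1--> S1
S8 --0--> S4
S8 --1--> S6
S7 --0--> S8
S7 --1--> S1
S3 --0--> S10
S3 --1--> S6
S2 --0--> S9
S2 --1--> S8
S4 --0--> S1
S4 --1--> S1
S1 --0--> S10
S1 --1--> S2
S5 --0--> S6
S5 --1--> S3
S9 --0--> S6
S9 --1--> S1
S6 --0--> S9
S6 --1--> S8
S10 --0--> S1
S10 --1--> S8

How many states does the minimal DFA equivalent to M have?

Reachable states from the start: {S0,S1,S2,S4,S6,S8,S9,S10}. Unreachable: {S3,S5,S7} — drop them.
Initial partition by acceptance: {S1,S8} | {S0,S2,S4,S6,S9,S10}.
Refine {S0,S2,S4,S6,S9,S10} on symbol 0: members go to different blocks, giving {S0,S4,S10} and {S2,S6,S9}.
Stable partition: {S1,S8} | {S0,S4,S10} | {S2,S6,S9} — 3 equivalence classes.

3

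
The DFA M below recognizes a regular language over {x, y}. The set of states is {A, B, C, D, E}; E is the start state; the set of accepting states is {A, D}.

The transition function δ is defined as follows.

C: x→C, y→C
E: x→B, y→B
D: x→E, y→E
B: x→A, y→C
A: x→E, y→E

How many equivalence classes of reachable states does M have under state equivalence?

States {D} cannot be reached from the start state, so discard them.
Start with accepting vs non-accepting: {A} | {B,C,E}.
On input x, block {B,C,E} splits into {C,E} and {B}.
Refine {C,E} on symbol x: members go to different blocks, giving {C} and {E}.
Stable partition: {A} | {C} | {B} | {E} — 4 equivalence classes.

4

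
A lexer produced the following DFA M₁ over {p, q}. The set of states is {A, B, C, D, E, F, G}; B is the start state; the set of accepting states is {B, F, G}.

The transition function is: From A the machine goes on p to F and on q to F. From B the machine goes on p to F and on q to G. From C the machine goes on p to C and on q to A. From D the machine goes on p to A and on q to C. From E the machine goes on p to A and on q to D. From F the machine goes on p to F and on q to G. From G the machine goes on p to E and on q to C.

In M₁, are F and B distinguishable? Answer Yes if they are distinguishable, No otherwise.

No

Every state is reachable, so we keep all 7.
Initial partition by acceptance: {B,F,G} | {A,C,D,E}.
Refine {B,F,G} on symbol p: members go to different blocks, giving {B,F} and {G}.
Split {A,C,D,E} by δ(·,p) → {C,D,E} and {A}.
Refine {C,D,E} on symbol p: members go to different blocks, giving {D,E} and {C}.
Split {D,E} by δ(·,q) → {D} and {E}.
The partition is now stable with 6 blocks: {B,F} | {D} | {G} | {A} | {C} | {E}.
F and B lie in the same block of the stable partition, so they are equivalent — no string distinguishes them.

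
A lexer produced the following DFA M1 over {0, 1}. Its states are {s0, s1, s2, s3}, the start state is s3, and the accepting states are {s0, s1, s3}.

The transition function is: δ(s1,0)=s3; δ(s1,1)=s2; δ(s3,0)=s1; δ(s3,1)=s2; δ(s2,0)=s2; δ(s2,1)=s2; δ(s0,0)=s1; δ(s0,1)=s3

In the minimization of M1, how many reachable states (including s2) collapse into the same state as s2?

1

States {s0} cannot be reached from the start state, so discard them.
Initial partition by acceptance: {s1,s3} | {s2}.
The partition is now stable with 2 blocks: {s1,s3} | {s2}.
State s2 belongs to the block {s2}, which has 1 states.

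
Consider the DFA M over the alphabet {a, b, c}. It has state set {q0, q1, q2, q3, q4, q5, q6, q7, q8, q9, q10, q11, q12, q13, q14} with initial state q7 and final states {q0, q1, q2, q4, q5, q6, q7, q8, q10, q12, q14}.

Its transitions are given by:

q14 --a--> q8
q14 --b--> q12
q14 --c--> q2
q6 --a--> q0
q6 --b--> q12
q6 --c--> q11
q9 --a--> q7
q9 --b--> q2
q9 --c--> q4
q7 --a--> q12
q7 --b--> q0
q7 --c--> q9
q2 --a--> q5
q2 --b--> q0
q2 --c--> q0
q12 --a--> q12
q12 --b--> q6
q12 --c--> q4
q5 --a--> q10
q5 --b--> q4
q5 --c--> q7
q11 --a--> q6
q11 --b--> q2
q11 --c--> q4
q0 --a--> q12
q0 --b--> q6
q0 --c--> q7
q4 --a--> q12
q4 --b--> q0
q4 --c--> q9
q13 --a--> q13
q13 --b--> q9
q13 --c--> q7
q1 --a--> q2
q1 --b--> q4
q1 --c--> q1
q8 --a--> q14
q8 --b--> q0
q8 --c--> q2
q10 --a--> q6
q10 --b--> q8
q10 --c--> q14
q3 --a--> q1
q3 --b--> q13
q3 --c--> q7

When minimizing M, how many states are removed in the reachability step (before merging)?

3

BFS from q7 reaches {q0, q2, q4, q5, q6, q7, q8, q9, q10, q11, q12, q14}; the 3 state(s) q1, q3, q13 are never visited.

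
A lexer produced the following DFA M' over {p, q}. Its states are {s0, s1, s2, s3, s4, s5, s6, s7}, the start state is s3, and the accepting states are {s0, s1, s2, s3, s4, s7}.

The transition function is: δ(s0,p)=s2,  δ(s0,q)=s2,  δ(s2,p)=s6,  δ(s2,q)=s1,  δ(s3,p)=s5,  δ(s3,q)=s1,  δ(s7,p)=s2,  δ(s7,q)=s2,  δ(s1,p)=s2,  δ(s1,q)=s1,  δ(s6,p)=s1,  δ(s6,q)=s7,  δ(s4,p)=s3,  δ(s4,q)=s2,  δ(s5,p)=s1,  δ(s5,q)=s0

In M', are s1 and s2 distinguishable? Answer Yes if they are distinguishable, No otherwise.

Yes

First remove the unreachable states {s4}; 7 states remain.
Start with accepting vs non-accepting: {s0,s1,s2,s3,s7} | {s5,s6}.
Split {s0,s1,s2,s3,s7} by δ(·,p) → {s0,s1,s7} and {s2,s3}.
Refine {s0,s1,s7} on symbol q: members go to different blocks, giving {s0,s7} and {s1}.
No further refinement is possible. Final partition (4 blocks): {s0,s7} | {s5,s6} | {s2,s3} | {s1}.
s1 and s2 end up in different blocks, so they are distinguishable. For instance, the string 'p' is accepted from only s1.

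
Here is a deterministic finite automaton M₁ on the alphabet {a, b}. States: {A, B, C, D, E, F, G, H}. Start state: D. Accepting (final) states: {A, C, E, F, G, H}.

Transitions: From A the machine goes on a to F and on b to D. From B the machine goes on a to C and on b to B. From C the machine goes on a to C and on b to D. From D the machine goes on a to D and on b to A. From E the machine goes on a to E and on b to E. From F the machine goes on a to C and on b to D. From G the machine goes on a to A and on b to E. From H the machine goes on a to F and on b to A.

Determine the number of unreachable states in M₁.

No path from D leads to B, E, G, H; the other 4 states are all reachable.

4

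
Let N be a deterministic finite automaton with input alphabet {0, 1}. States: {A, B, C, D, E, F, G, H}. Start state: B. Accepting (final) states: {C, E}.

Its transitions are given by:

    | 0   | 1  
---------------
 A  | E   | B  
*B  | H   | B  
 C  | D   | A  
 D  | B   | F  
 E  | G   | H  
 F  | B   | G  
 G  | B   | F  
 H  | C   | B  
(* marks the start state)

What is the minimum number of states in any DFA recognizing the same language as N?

Initial partition by acceptance: {C,E} | {A,B,D,F,G,H}.
Split {A,B,D,F,G,H} by δ(·,0) → {B,D,F,G} and {A,H}.
On input 0, block {B,D,F,G} splits into {D,F,G} and {B}.
Stable partition: {C,E} | {D,F,G} | {A,H} | {B} — 4 equivalence classes.

4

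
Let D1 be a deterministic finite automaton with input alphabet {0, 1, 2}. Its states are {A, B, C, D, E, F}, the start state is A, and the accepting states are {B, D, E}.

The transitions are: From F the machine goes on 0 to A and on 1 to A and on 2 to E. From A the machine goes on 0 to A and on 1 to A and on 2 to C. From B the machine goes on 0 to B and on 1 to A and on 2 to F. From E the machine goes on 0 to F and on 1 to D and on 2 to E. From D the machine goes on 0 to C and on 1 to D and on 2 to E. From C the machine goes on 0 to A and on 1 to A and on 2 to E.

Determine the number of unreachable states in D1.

1

BFS from A reaches {A, C, D, E, F}; the 1 state(s) B are never visited.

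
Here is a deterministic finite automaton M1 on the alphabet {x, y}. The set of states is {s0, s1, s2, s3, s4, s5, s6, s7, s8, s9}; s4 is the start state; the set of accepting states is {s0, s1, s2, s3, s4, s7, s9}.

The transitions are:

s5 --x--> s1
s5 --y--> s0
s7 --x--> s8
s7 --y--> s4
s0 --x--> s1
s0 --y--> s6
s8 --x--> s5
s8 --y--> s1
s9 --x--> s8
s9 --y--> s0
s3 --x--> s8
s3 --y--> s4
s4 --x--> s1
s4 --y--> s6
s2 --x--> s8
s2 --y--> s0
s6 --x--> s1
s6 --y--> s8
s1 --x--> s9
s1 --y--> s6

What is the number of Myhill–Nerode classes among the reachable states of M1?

Reachable states from the start: {s0,s1,s4,s5,s6,s8,s9}. Unreachable: {s2,s3,s7} — drop them.
Start with accepting vs non-accepting: {s0,s1,s4,s9} | {s5,s6,s8}.
Refine {s0,s1,s4,s9} on symbol x: members go to different blocks, giving {s0,s1,s4} and {s9}.
Split {s0,s1,s4} by δ(·,x) → {s0,s4} and {s1}.
On input x, block {s5,s6,s8} splits into {s5,s6} and {s8}.
Refine {s5,s6} on symbol y: members go to different blocks, giving {s5} and {s6}.
Stable partition: {s0,s4} | {s5} | {s9} | {s1} | {s8} | {s6} — 6 equivalence classes.

6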